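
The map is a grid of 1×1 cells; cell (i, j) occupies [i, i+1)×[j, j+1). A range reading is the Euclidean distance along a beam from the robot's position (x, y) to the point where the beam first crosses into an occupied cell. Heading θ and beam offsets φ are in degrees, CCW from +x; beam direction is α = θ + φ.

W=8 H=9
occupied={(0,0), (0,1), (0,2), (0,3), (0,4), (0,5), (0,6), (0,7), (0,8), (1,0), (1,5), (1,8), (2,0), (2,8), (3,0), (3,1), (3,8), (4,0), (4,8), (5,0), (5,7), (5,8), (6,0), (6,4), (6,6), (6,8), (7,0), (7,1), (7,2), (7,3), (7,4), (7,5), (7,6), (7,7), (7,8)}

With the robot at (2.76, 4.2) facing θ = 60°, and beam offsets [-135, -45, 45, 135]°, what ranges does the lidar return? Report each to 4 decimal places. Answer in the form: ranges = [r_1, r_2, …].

beam 1: φ=-135°, α=285°
  dir = (cos 285°, sin 285°) = (0.2588, -0.9659); from cell (2,4)
  next x-line at t=0.9273, next y-line at t=0.2071; Δt_x=3.8637, Δt_y=1.0353
    y: enter (2,3) at t=0.2071
    x: enter (3,3) at t=0.9273
    y: enter (3,2) at t=1.2423
    y: enter (3,1) at t=2.2776 ← occupied
  → r_1 = 2.2776
beam 2: φ=-45°, α=15°
  dir = (cos 15°, sin 15°) = (0.9659, 0.2588); from cell (2,4)
  next x-line at t=0.2485, next y-line at t=3.0910; Δt_x=1.0353, Δt_y=3.8637
    x: enter (3,4) at t=0.2485
    x: enter (4,4) at t=1.2837
    x: enter (5,4) at t=2.3190
    y: enter (5,5) at t=3.0910
    x: enter (6,5) at t=3.3543
    x: enter (7,5) at t=4.3896 ← occupied
  → r_2 = 4.3896
beam 3: φ=45°, α=105°
  dir = (cos 105°, sin 105°) = (-0.2588, 0.9659); from cell (2,4)
  next x-line at t=2.9364, next y-line at t=0.8282; Δt_x=3.8637, Δt_y=1.0353
    y: enter (2,5) at t=0.8282
    y: enter (2,6) at t=1.8635
    y: enter (2,7) at t=2.8988
    x: enter (1,7) at t=2.9364
    y: enter (1,8) at t=3.9340 ← occupied
  → r_3 = 3.9340
beam 4: φ=135°, α=195°
  dir = (cos 195°, sin 195°) = (-0.9659, -0.2588); from cell (2,4)
  next x-line at t=0.7868, next y-line at t=0.7727; Δt_x=1.0353, Δt_y=3.8637
    y: enter (2,3) at t=0.7727
    x: enter (1,3) at t=0.7868
    x: enter (0,3) at t=1.8221 ← occupied
  → r_4 = 1.8221

ranges = [2.2776, 4.3896, 3.9340, 1.8221]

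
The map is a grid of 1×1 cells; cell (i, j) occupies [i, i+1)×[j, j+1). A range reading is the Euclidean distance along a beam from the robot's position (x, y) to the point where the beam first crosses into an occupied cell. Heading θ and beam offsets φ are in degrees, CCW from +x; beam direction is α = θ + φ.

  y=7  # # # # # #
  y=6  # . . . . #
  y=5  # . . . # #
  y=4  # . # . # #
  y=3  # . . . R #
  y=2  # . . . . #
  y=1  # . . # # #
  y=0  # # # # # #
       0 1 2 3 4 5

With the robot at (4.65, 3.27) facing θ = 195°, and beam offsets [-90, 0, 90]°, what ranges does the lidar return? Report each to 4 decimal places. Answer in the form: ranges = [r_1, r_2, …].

beam 1: φ=-90°, α=105°
  d=(-0.2588,0.9659)  start (4,3)  tX=2.5114 tY=0.7558  stride 1/|dx|=3.8637 1/|dy|=1.0353
    cross y-line → (4,4), t=0.7558 (wall)
  → r_1 = 0.7558
beam 2: φ=0°, α=195°
  d=(-0.9659,-0.2588)  start (4,3)  tX=0.6729 tY=1.0432  stride 1/|dx|=1.0353 1/|dy|=3.8637
    cross x-line → (3,3), t=0.6729
    cross y-line → (3,2), t=1.0432
    cross x-line → (2,2), t=1.7082
    cross x-line → (1,2), t=2.7435
    cross x-line → (0,2), t=3.7788 (wall)
  → r_2 = 3.7788
beam 3: φ=90°, α=285°
  d=(0.2588,-0.9659)  start (4,3)  tX=1.3523 tY=0.2795  stride 1/|dx|=3.8637 1/|dy|=1.0353
    cross y-line → (4,2), t=0.2795
    cross y-line → (4,1), t=1.3148 (wall)
  → r_3 = 1.3148

ranges = [0.7558, 3.7788, 1.3148]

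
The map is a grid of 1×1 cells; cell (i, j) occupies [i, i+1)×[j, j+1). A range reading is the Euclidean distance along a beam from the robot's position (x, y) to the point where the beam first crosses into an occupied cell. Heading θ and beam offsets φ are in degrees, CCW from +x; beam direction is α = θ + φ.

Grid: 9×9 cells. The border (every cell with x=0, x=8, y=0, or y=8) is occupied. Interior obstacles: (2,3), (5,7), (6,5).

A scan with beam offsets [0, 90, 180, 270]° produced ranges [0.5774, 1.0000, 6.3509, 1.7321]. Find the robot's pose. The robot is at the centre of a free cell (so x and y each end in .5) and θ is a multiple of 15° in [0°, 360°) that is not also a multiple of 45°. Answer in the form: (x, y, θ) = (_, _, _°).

Enumerate (i+0.5, j+0.5, θ) over the 46 free cells and 16 admissible headings. For each, cast all 4 beams and compare to the given ranges.
  (4.5, 4.5, 120°): beam 1 = 4.0415 ≠ 0.5774 ✗
  (3.5, 3.5, 15°): beam 1 = 4.6587 ≠ 0.5774 ✗
  (7.5, 4.5, 195°): beam 1 = 4.6587 ≠ 0.5774 ✗
  …
  (2.5, 1.5, 240°): r_1=0.5774, r_2=1.0000, r_3=6.3509, r_4=1.7321 — all match ✓
Unique over the lattice → pose = (2.5, 1.5, 240°).

(x, y, θ) = (2.5, 1.5, 240°)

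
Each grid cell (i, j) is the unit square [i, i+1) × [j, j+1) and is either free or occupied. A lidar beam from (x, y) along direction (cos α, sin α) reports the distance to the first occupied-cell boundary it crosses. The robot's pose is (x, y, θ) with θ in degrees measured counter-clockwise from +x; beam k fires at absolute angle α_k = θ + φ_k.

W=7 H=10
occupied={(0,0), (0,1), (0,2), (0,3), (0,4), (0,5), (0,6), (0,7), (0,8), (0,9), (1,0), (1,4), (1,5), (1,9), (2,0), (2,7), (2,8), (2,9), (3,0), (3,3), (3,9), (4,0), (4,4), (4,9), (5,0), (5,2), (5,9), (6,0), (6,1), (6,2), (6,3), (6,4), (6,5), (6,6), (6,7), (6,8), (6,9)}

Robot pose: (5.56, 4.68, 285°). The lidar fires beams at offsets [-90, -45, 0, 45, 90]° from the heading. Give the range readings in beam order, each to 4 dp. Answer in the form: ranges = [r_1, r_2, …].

ranges = [0.5798, 4.2493, 1.7000, 0.5081, 0.4555]

beam 1: φ=-90°, α=195°
  dir = (cos 195°, sin 195°) = (-0.9659, -0.2588); from cell (5,4)
  next x-line at t=0.5798, next y-line at t=2.6273; Δt_x=1.0353, Δt_y=3.8637
    x: enter (4,4) at t=0.5798 ← occupied
  → r_1 = 0.5798
beam 2: φ=-45°, α=240°
  dir = (cos 240°, sin 240°) = (-0.5000, -0.8660); from cell (5,4)
  next x-line at t=1.1200, next y-line at t=0.7852; Δt_x=2.0000, Δt_y=1.1547
    y: enter (5,3) at t=0.7852
    x: enter (4,3) at t=1.1200
    y: enter (4,2) at t=1.9399
    y: enter (4,1) at t=3.0946
    x: enter (3,1) at t=3.1200
    y: enter (3,0) at t=4.2493 ← occupied
  → r_2 = 4.2493
beam 3: φ=0°, α=285°
  dir = (cos 285°, sin 285°) = (0.2588, -0.9659); from cell (5,4)
  next x-line at t=1.7000, next y-line at t=0.7040; Δt_x=3.8637, Δt_y=1.0353
    y: enter (5,3) at t=0.7040
    x: enter (6,3) at t=1.7000 ← occupied
  → r_3 = 1.7000
beam 4: φ=45°, α=330°
  dir = (cos 330°, sin 330°) = (0.8660, -0.5000); from cell (5,4)
  next x-line at t=0.5081, next y-line at t=1.3600; Δt_x=1.1547, Δt_y=2.0000
    x: enter (6,4) at t=0.5081 ← occupied
  → r_4 = 0.5081
beam 5: φ=90°, α=15°
  dir = (cos 15°, sin 15°) = (0.9659, 0.2588); from cell (5,4)
  next x-line at t=0.4555, next y-line at t=1.2364; Δt_x=1.0353, Δt_y=3.8637
    x: enter (6,4) at t=0.4555 ← occupied
  → r_5 = 0.4555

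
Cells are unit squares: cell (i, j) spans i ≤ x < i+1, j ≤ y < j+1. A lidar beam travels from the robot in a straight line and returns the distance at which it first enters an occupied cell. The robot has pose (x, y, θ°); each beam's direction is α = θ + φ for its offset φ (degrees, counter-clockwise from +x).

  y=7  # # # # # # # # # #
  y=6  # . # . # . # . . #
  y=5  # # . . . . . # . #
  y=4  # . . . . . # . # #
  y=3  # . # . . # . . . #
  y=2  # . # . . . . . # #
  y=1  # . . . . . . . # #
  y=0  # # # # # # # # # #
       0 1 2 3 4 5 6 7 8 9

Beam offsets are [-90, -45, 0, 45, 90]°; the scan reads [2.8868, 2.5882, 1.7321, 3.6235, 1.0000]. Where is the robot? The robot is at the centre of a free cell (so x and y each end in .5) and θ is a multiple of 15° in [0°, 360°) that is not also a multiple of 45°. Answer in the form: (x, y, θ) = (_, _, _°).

(x, y, θ) = (4.5, 4.5, 210°)

Candidates: 36 free-cell centres × 16 headings = 576 poses. Raycast each; keep the one whose scan matches to 4 dp.
  (5.5, 2.5, 300°): beam 1 = 3.0000 ≠ 2.8868 ✗
  (8.5, 5.5, 15°): beam 1 = 0.5176 ≠ 2.8868 ✗
  (4.5, 2.5, 30°): beam 1 = 1.7321 ≠ 2.8868 ✗
  (8.5, 6.5, 120°): beam 1 = 0.5774 ≠ 2.8868 ✗
  …
  (4.5, 4.5, 210°): r_1=2.8868, r_2=2.5882, r_3=1.7321, r_4=3.6235, r_5=1.0000 — all match ✓
No second candidate reproduces the full scan.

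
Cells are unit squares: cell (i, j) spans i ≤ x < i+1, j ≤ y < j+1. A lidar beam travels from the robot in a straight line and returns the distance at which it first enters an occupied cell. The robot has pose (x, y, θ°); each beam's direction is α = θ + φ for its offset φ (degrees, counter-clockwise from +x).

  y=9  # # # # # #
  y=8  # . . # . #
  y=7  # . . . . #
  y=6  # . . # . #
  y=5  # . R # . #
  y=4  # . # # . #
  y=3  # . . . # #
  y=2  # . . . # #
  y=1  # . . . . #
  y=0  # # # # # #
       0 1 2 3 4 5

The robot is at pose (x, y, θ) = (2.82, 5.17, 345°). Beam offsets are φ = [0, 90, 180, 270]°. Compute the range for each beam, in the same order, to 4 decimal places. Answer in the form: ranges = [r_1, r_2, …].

ranges = [0.1863, 0.6955, 1.8842, 0.1760]

beam 1: φ=0°, α=345°
  dir = (cos 345°, sin 345°) = (0.9659, -0.2588); from cell (2,5)
  next x-line at t=0.1863, next y-line at t=0.6568; Δt_x=1.0353, Δt_y=3.8637
    x: enter (3,5) at t=0.1863 ← occupied
  → r_1 = 0.1863
beam 2: φ=90°, α=75°
  dir = (cos 75°, sin 75°) = (0.2588, 0.9659); from cell (2,5)
  next x-line at t=0.6955, next y-line at t=0.8593; Δt_x=3.8637, Δt_y=1.0353
    x: enter (3,5) at t=0.6955 ← occupied
  → r_2 = 0.6955
beam 3: φ=180°, α=165°
  dir = (cos 165°, sin 165°) = (-0.9659, 0.2588); from cell (2,5)
  next x-line at t=0.8489, next y-line at t=3.2069; Δt_x=1.0353, Δt_y=3.8637
    x: enter (1,5) at t=0.8489
    x: enter (0,5) at t=1.8842 ← occupied
  → r_3 = 1.8842
beam 4: φ=270°, α=255°
  dir = (cos 255°, sin 255°) = (-0.2588, -0.9659); from cell (2,5)
  next x-line at t=3.1682, next y-line at t=0.1760; Δt_x=3.8637, Δt_y=1.0353
    y: enter (2,4) at t=0.1760 ← occupied
  → r_4 = 0.1760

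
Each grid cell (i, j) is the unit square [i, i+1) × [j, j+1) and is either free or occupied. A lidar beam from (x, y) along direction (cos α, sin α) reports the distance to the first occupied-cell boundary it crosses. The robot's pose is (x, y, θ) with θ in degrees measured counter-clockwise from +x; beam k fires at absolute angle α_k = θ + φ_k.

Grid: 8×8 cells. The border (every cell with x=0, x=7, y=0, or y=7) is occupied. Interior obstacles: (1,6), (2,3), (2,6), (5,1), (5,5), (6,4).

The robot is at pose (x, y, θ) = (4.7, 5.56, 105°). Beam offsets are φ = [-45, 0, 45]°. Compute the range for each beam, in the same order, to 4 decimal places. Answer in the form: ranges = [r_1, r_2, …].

beam 1: φ=-45°, α=60°
  d=(0.5000,0.8660)  start (4,5)  tX=0.6000 tY=0.5081  stride 1/|dx|=2.0000 1/|dy|=1.1547
    cross y-line → (4,6), t=0.5081
    cross x-line → (5,6), t=0.6000
    cross y-line → (5,7), t=1.6628 (wall)
  → r_1 = 1.6628
beam 2: φ=0°, α=105°
  d=(-0.2588,0.9659)  start (4,5)  tX=2.7046 tY=0.4555  stride 1/|dx|=3.8637 1/|dy|=1.0353
    cross y-line → (4,6), t=0.4555
    cross y-line → (4,7), t=1.4908 (wall)
  → r_2 = 1.4908
beam 3: φ=45°, α=150°
  d=(-0.8660,0.5000)  start (4,5)  tX=0.8083 tY=0.8800  stride 1/|dx|=1.1547 1/|dy|=2.0000
    cross x-line → (3,5), t=0.8083
    cross y-line → (3,6), t=0.8800
    cross x-line → (2,6), t=1.9630 (wall)
  → r_3 = 1.9630

ranges = [1.6628, 1.4908, 1.9630]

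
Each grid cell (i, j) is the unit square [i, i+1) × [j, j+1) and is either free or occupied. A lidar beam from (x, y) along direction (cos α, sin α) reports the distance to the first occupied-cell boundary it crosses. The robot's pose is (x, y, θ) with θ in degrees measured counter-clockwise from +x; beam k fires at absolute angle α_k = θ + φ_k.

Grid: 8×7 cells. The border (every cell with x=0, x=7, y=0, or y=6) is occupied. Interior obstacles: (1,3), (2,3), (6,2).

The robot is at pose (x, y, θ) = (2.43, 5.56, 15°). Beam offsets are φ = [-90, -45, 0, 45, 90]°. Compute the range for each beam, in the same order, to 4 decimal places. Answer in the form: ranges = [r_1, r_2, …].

ranges = [1.6150, 5.1200, 1.7000, 0.5081, 0.4555]

beam 1: φ=-90°, α=285°
  cosα=0.2588 sinα=-0.9659 | (2,5) | tMaxX 2.2023 tMaxY 0.5798 | tΔX 3.8637 tΔY 1.0353
    t=0.5798 [y] (2,4)
    t=1.6150 [y] (2,3) — stop
  → r_1 = 1.6150
beam 2: φ=-45°, α=330°
  cosα=0.8660 sinα=-0.5000 | (2,5) | tMaxX 0.6582 tMaxY 1.1200 | tΔX 1.1547 tΔY 2.0000
    t=0.6582 [x] (3,5)
    t=1.1200 [y] (3,4)
    t=1.8129 [x] (4,4)
    t=2.9676 [x] (5,4)
    t=3.1200 [y] (5,3)
    t=4.1223 [x] (6,3)
    t=5.1200 [y] (6,2) — stop
  → r_2 = 5.1200
beam 3: φ=0°, α=15°
  cosα=0.9659 sinα=0.2588 | (2,5) | tMaxX 0.5901 tMaxY 1.7000 | tΔX 1.0353 tΔY 3.8637
    t=0.5901 [x] (3,5)
    t=1.6254 [x] (4,5)
    t=1.7000 [y] (4,6) — stop
  → r_3 = 1.7000
beam 4: φ=45°, α=60°
  cosα=0.5000 sinα=0.8660 | (2,5) | tMaxX 1.1400 tMaxY 0.5081 | tΔX 2.0000 tΔY 1.1547
    t=0.5081 [y] (2,6) — stop
  → r_4 = 0.5081
beam 5: φ=90°, α=105°
  cosα=-0.2588 sinα=0.9659 | (2,5) | tMaxX 1.6614 tMaxY 0.4555 | tΔX 3.8637 tΔY 1.0353
    t=0.4555 [y] (2,6) — stop
  → r_5 = 0.4555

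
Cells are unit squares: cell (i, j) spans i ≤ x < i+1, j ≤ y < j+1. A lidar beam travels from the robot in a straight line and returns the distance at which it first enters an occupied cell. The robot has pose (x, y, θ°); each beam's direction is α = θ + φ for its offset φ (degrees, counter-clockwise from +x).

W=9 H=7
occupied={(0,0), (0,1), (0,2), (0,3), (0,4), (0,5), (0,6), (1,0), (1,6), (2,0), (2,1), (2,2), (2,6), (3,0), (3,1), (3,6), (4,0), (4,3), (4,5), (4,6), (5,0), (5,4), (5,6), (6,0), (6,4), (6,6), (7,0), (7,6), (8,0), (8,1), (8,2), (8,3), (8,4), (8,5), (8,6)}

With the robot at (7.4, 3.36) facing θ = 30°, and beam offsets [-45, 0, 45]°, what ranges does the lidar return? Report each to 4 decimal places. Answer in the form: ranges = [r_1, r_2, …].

ranges = [0.6212, 0.6928, 2.3182]

beam 1: φ=-45°, α=345°
  dir = (cos 345°, sin 345°) = (0.9659, -0.2588); from cell (7,3)
  next x-line at t=0.6212, next y-line at t=1.3909; Δt_x=1.0353, Δt_y=3.8637
    x: enter (8,3) at t=0.6212 ← occupied
  → r_1 = 0.6212
beam 2: φ=0°, α=30°
  dir = (cos 30°, sin 30°) = (0.8660, 0.5000); from cell (7,3)
  next x-line at t=0.6928, next y-line at t=1.2800; Δt_x=1.1547, Δt_y=2.0000
    x: enter (8,3) at t=0.6928 ← occupied
  → r_2 = 0.6928
beam 3: φ=45°, α=75°
  dir = (cos 75°, sin 75°) = (0.2588, 0.9659); from cell (7,3)
  next x-line at t=2.3182, next y-line at t=0.6626; Δt_x=3.8637, Δt_y=1.0353
    y: enter (7,4) at t=0.6626
    y: enter (7,5) at t=1.6979
    x: enter (8,5) at t=2.3182 ← occupied
  → r_3 = 2.3182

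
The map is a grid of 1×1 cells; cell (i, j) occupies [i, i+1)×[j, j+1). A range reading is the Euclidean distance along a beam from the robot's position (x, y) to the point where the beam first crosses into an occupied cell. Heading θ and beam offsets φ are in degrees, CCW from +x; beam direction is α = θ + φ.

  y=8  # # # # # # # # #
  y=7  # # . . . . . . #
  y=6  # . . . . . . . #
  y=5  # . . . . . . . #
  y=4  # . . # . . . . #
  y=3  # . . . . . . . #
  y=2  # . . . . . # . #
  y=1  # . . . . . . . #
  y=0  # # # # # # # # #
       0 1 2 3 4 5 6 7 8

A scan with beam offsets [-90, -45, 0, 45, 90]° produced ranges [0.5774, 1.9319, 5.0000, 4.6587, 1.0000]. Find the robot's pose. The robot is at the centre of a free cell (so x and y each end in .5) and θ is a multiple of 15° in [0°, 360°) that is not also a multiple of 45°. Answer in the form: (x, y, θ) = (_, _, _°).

Candidates: 46 free-cell centres × 16 headings = 736 poses. Raycast each; keep the one whose scan matches to 4 dp.
  (4.5, 3.5, 210°): beam 1 = 1.0000 ≠ 0.5774 ✗
  (5.5, 3.5, 105°): beam 1 = 2.5882 ≠ 0.5774 ✗
  (4.5, 2.5, 345°): beam 1 = 1.5529 ≠ 0.5774 ✗
  (5.5, 2.5, 255°): beam 1 = 4.6587 ≠ 0.5774 ✗
  (1.5, 4.5, 330°): beam 1 = 1.0000 ≠ 0.5774 ✗
  …
  (7.5, 7.5, 210°): r_1=0.5774, r_2=1.9319, r_3=5.0000, r_4=4.6587, r_5=1.0000 — all match ✓
Unique over the lattice → pose = (7.5, 7.5, 210°).

(x, y, θ) = (7.5, 7.5, 210°)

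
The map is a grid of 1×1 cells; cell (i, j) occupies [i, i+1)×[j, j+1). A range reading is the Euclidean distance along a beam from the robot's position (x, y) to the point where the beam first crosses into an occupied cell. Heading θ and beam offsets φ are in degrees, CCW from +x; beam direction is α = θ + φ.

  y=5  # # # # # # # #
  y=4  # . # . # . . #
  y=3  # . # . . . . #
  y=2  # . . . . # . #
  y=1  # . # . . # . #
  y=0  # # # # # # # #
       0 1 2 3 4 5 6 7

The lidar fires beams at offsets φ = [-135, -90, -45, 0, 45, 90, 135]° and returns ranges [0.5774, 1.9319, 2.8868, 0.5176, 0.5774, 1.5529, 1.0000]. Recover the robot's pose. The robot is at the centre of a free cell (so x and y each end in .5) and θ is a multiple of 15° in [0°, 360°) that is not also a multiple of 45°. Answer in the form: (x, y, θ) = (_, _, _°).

(x, y, θ) = (6.5, 2.5, 165°)

Enumerate (i+0.5, j+0.5, θ) over the 18 free cells and 16 admissible headings. For each, cast all 7 beams and compare to the given ranges.
  (1.5, 4.5, 30°): beam 1 = 1.9319 ≠ 0.5774 ✗
  (3.5, 3.5, 240°): beam 1 = 1.5529 ≠ 0.5774 ✗
  (3.5, 4.5, 165°): beam 2 = 0.5176 ≠ 1.9319 ✗
  (1.5, 1.5, 285°): beam 2 = 0.5176 ≠ 1.9319 ✗
  …
  (6.5, 2.5, 165°): r_1=0.5774, r_2=1.9319, r_3=2.8868, r_4=0.5176, r_5=0.5774, r_6=1.5529, r_7=1.0000 — all match ✓
No second candidate reproduces the full scan.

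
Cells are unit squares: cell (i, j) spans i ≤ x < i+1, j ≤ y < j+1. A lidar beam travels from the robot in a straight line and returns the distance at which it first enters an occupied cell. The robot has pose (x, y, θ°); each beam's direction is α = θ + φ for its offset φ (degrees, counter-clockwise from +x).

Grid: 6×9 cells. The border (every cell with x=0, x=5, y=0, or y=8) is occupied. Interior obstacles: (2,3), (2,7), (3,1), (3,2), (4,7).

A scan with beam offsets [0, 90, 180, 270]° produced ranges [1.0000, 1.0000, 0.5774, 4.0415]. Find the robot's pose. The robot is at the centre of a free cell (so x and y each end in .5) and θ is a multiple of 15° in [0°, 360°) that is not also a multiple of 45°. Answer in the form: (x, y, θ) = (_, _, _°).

(x, y, θ) = (4.5, 3.5, 210°)

Enumerate (i+0.5, j+0.5, θ) over the 23 free cells and 16 admissible headings. For each, cast all 4 beams and compare to the given ranges.
  (2.5, 6.5, 165°): beam 1 = 1.5529 ≠ 1.0000 ✗
  (1.5, 5.5, 345°): beam 1 = 3.6235 ≠ 1.0000 ✗
  (3.5, 3.5, 165°): beam 1 = 0.5176 ≠ 1.0000 ✗
  (1.5, 2.5, 330°): beam 1 = 1.7321 ≠ 1.0000 ✗
  (3.5, 6.5, 75°): beam 1 = 1.5529 ≠ 1.0000 ✗
  …
  (4.5, 3.5, 210°): r_1=1.0000, r_2=1.0000, r_3=0.5774, r_4=4.0415 — all match ✓
No second candidate reproduces the full scan.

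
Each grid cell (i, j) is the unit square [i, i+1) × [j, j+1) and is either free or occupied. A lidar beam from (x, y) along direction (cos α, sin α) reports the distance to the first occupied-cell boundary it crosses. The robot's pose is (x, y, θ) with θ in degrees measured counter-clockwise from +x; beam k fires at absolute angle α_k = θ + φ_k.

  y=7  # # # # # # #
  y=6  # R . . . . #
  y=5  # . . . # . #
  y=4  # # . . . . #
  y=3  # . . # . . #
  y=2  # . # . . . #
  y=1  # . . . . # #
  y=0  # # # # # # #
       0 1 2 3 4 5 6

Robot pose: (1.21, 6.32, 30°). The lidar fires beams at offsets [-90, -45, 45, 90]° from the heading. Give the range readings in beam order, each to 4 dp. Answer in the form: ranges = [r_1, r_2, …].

ranges = [1.5242, 2.8884, 0.7040, 0.4200]

beam 1: φ=-90°, α=300°
  d=(0.5000,-0.8660)  start (1,6)  tX=1.5800 tY=0.3695  stride 1/|dx|=2.0000 1/|dy|=1.1547
    cross y-line → (1,5), t=0.3695
    cross y-line → (1,4), t=1.5242 (wall)
  → r_1 = 1.5242
beam 2: φ=-45°, α=345°
  d=(0.9659,-0.2588)  start (1,6)  tX=0.8179 tY=1.2364  stride 1/|dx|=1.0353 1/|dy|=3.8637
    cross x-line → (2,6), t=0.8179
    cross y-line → (2,5), t=1.2364
    cross x-line → (3,5), t=1.8531
    cross x-line → (4,5), t=2.8884 (wall)
  → r_2 = 2.8884
beam 3: φ=45°, α=75°
  d=(0.2588,0.9659)  start (1,6)  tX=3.0523 tY=0.7040  stride 1/|dx|=3.8637 1/|dy|=1.0353
    cross y-line → (1,7), t=0.7040 (wall)
  → r_3 = 0.7040
beam 4: φ=90°, α=120°
  d=(-0.5000,0.8660)  start (1,6)  tX=0.4200 tY=0.7852  stride 1/|dx|=2.0000 1/|dy|=1.1547
    cross x-line → (0,6), t=0.4200 (wall)
  → r_4 = 0.4200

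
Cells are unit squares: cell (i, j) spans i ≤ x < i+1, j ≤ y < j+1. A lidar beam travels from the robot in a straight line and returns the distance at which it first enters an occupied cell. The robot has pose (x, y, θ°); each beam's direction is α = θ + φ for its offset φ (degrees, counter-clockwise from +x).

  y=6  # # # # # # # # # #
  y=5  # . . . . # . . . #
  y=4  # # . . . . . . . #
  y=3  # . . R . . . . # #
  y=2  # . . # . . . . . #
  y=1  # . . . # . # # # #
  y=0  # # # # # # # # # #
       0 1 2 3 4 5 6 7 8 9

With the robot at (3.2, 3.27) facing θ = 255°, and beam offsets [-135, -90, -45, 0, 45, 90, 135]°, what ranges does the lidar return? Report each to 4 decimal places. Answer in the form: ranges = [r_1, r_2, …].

beam 1: φ=-135°, α=120°
  direction (-0.5000, 0.8660); cell (3,3); t to first gridline: x 0.4000, y 0.8429 (then +2.0000 / +1.1547)
    (2,3) via x @ 0.4000
    (2,4) via y @ 0.8429
    (2,5) via y @ 1.9976
    (1,5) via x @ 2.4000
    (1,6) via y @ 3.1523  # hit
  → r_1 = 3.1523
beam 2: φ=-90°, α=165°
  direction (-0.9659, 0.2588); cell (3,3); t to first gridline: x 0.2071, y 2.8205 (then +1.0353 / +3.8637)
    (2,3) via x @ 0.2071
    (1,3) via x @ 1.2423
    (0,3) via x @ 2.2776  # hit
  → r_2 = 2.2776
beam 3: φ=-45°, α=210°
  direction (-0.8660, -0.5000); cell (3,3); t to first gridline: x 0.2309, y 0.5400 (then +1.1547 / +2.0000)
    (2,3) via x @ 0.2309
    (2,2) via y @ 0.5400
    (1,2) via x @ 1.3856
    (1,1) via y @ 2.5400
    (0,1) via x @ 2.5403  # hit
  → r_3 = 2.5403
beam 4: φ=0°, α=255°
  direction (-0.2588, -0.9659); cell (3,3); t to first gridline: x 0.7727, y 0.2795 (then +3.8637 / +1.0353)
    (3,2) via y @ 0.2795  # hit
  → r_4 = 0.2795
beam 5: φ=45°, α=300°
  direction (0.5000, -0.8660); cell (3,3); t to first gridline: x 1.6000, y 0.3118 (then +2.0000 / +1.1547)
    (3,2) via y @ 0.3118  # hit
  → r_5 = 0.3118
beam 6: φ=90°, α=345°
  direction (0.9659, -0.2588); cell (3,3); t to first gridline: x 0.8282, y 1.0432 (then +1.0353 / +3.8637)
    (4,3) via x @ 0.8282
    (4,2) via y @ 1.0432
    (5,2) via x @ 1.8635
    (6,2) via x @ 2.8988
    (7,2) via x @ 3.9340
    (7,1) via y @ 4.9069  # hit
  → r_6 = 4.9069
beam 7: φ=135°, α=30°
  direction (0.8660, 0.5000); cell (3,3); t to first gridline: x 0.9238, y 1.4600 (then +1.1547 / +2.0000)
    (4,3) via x @ 0.9238
    (4,4) via y @ 1.4600
    (5,4) via x @ 2.0785
    (6,4) via x @ 3.2332
    (6,5) via y @ 3.4600
    (7,5) via x @ 4.3879
    (7,6) via y @ 5.4600  # hit
  → r_7 = 5.4600

ranges = [3.1523, 2.2776, 2.5403, 0.2795, 0.3118, 4.9069, 5.4600]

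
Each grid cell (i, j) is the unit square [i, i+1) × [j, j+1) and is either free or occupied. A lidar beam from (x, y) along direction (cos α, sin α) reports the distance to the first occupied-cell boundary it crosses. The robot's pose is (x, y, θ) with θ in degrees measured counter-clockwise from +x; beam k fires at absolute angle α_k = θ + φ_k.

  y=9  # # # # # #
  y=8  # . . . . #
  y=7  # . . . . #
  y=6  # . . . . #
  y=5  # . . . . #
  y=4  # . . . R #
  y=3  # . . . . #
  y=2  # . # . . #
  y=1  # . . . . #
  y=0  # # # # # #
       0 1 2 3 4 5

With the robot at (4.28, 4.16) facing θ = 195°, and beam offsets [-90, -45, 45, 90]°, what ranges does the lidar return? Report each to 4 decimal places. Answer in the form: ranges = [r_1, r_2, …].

ranges = [5.0107, 3.7874, 3.6489, 2.7819]

beam 1: φ=-90°, α=105°
  cosα=-0.2588 sinα=0.9659 | (4,4) | tMaxX 1.0818 tMaxY 0.8696 | tΔX 3.8637 tΔY 1.0353
    t=0.8696 [y] (4,5)
    t=1.0818 [x] (3,5)
    t=1.9049 [y] (3,6)
    t=2.9402 [y] (3,7)
    t=3.9755 [y] (3,8)
    t=4.9455 [x] (2,8)
    t=5.0107 [y] (2,9) — stop
  → r_1 = 5.0107
beam 2: φ=-45°, α=150°
  cosα=-0.8660 sinα=0.5000 | (4,4) | tMaxX 0.3233 tMaxY 1.6800 | tΔX 1.1547 tΔY 2.0000
    t=0.3233 [x] (3,4)
    t=1.4780 [x] (2,4)
    t=1.6800 [y] (2,5)
    t=2.6327 [x] (1,5)
    t=3.6800 [y] (1,6)
    t=3.7874 [x] (0,6) — stop
  → r_2 = 3.7874
beam 3: φ=45°, α=240°
  cosα=-0.5000 sinα=-0.8660 | (4,4) | tMaxX 0.5600 tMaxY 0.1848 | tΔX 2.0000 tΔY 1.1547
    t=0.1848 [y] (4,3)
    t=0.5600 [x] (3,3)
    t=1.3395 [y] (3,2)
    t=2.4942 [y] (3,1)
    t=2.5600 [x] (2,1)
    t=3.6489 [y] (2,0) — stop
  → r_3 = 3.6489
beam 4: φ=90°, α=285°
  cosα=0.2588 sinα=-0.9659 | (4,4) | tMaxX 2.7819 tMaxY 0.1656 | tΔX 3.8637 tΔY 1.0353
    t=0.1656 [y] (4,3)
    t=1.2009 [y] (4,2)
    t=2.2362 [y] (4,1)
    t=2.7819 [x] (5,1) — stop
  → r_4 = 2.7819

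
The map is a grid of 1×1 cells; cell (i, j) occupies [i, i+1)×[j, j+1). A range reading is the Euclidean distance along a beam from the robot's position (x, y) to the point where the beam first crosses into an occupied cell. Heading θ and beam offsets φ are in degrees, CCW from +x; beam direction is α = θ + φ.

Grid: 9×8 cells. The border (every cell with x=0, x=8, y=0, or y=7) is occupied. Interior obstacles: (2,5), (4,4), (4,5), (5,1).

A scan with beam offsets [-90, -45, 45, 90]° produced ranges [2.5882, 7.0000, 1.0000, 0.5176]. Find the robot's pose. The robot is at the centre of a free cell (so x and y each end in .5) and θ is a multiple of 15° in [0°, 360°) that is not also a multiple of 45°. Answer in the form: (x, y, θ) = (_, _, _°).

(x, y, θ) = (7.5, 4.5, 255°)

Enumerate (i+0.5, j+0.5, θ) over the 38 free cells and 16 admissible headings. For each, cast all 4 beams and compare to the given ranges.
  (6.5, 1.5, 150°): beam 1 = 3.0000 ≠ 2.5882 ✗
  (2.5, 1.5, 255°): beam 1 = 1.5529 ≠ 2.5882 ✗
  (1.5, 1.5, 285°): beam 1 = 0.5176 ≠ 2.5882 ✗
  (4.5, 2.5, 150°): beam 1 = 5.1962 ≠ 2.5882 ✗
  (5.5, 5.5, 165°): beam 1 = 1.5529 ≠ 2.5882 ✗
  …
  (7.5, 4.5, 255°): r_1=2.5882, r_2=7.0000, r_3=1.0000, r_4=0.5176 — all match ✓
No second candidate reproduces the full scan.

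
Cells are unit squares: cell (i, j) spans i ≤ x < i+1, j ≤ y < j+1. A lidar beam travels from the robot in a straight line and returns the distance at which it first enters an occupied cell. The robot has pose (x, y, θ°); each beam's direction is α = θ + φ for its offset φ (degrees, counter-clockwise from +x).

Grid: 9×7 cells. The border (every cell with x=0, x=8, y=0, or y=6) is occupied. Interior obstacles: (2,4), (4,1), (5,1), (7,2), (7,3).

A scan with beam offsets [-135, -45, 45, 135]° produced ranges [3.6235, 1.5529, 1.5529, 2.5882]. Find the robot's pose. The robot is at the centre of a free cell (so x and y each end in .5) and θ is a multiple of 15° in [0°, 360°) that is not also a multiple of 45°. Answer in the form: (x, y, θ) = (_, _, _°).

(x, y, θ) = (4.5, 4.5, 150°)

The pose lattice has 30·16 = 480 candidates. Test each by forward raycasting.
  (3.5, 1.5, 330°): beam 1 = 1.9319 ≠ 3.6235 ✗
  (3.5, 4.5, 240°): beam 1 = 1.5529 ≠ 3.6235 ✗
  (2.5, 5.5, 75°): beam 1 = 0.5774 ≠ 3.6235 ✗
  (4.5, 3.5, 195°): beam 1 = 2.8868 ≠ 3.6235 ✗
  (7.5, 1.5, 150°): beam 1 = 0.5176 ≠ 3.6235 ✗
  …
  (4.5, 4.5, 150°): r_1=3.6235, r_2=1.5529, r_3=1.5529, r_4=2.5882 — all match ✓
No second candidate reproduces the full scan.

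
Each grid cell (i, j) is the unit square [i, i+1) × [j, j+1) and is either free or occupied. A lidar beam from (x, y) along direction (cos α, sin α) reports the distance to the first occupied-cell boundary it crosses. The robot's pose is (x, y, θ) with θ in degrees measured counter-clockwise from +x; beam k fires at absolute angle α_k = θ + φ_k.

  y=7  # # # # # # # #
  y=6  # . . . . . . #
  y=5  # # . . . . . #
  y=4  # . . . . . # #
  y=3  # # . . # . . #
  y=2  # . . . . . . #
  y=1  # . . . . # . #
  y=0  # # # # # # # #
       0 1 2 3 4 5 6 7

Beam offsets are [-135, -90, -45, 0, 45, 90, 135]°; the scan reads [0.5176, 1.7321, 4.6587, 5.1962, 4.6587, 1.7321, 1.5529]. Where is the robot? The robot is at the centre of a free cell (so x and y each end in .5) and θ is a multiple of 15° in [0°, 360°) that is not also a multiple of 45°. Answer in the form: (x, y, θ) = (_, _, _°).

The pose lattice has 31·16 = 496 candidates. Test each by forward raycasting.
  (5.5, 5.5, 345°): beam 1 = 4.0415 ≠ 0.5176 ✗
  (2.5, 2.5, 195°): beam 1 = 5.1962 ≠ 0.5176 ✗
  (6.5, 3.5, 345°): beam 1 = 5.0000 ≠ 0.5176 ✗
  (4.5, 5.5, 30°): beam 1 = 1.5529 ≠ 0.5176 ✗
  …
  (2.5, 5.5, 330°): r_1=0.5176, r_2=1.7321, r_3=4.6587, r_4=5.1962, r_5=4.6587, r_6=1.7321, r_7=1.5529 — all match ✓
Only this pose fits every beam.

(x, y, θ) = (2.5, 5.5, 330°)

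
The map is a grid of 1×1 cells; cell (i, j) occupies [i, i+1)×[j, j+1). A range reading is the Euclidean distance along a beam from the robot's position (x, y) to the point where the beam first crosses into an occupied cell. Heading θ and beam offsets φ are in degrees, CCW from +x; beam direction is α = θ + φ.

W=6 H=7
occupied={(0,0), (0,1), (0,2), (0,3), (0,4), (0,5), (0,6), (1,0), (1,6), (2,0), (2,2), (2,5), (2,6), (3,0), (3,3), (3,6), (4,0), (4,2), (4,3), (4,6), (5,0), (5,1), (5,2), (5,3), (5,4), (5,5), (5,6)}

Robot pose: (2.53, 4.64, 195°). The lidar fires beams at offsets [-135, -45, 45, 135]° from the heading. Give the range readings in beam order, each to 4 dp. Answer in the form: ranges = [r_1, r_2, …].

ranges = [0.4157, 1.7667, 3.0600, 1.2800]

beam 1: φ=-135°, α=60°
  d=(0.5000,0.8660)  start (2,4)  tX=0.9400 tY=0.4157  stride 1/|dx|=2.0000 1/|dy|=1.1547
    cross y-line → (2,5), t=0.4157 (wall)
  → r_1 = 0.4157
beam 2: φ=-45°, α=150°
  d=(-0.8660,0.5000)  start (2,4)  tX=0.6120 tY=0.7200  stride 1/|dx|=1.1547 1/|dy|=2.0000
    cross x-line → (1,4), t=0.6120
    cross y-line → (1,5), t=0.7200
    cross x-line → (0,5), t=1.7667 (wall)
  → r_2 = 1.7667
beam 3: φ=45°, α=240°
  d=(-0.5000,-0.8660)  start (2,4)  tX=1.0600 tY=0.7390  stride 1/|dx|=2.0000 1/|dy|=1.1547
    cross y-line → (2,3), t=0.7390
    cross x-line → (1,3), t=1.0600
    cross y-line → (1,2), t=1.8937
    cross y-line → (1,1), t=3.0484
    cross x-line → (0,1), t=3.0600 (wall)
  → r_3 = 3.0600
beam 4: φ=135°, α=330°
  d=(0.8660,-0.5000)  start (2,4)  tX=0.5427 tY=1.2800  stride 1/|dx|=1.1547 1/|dy|=2.0000
    cross x-line → (3,4), t=0.5427
    cross y-line → (3,3), t=1.2800 (wall)
  → r_4 = 1.2800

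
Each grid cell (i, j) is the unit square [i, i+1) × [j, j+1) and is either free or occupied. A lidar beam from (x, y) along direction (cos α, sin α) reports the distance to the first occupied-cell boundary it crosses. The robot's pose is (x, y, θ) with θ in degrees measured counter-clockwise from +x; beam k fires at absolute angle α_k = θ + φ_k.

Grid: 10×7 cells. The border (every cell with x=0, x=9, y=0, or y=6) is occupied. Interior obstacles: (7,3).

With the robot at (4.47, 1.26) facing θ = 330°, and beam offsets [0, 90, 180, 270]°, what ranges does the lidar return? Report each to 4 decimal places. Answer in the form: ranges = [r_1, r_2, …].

ranges = [0.5200, 5.4733, 4.0068, 0.3002]

beam 1: φ=0°, α=330°
  dir = (cos 330°, sin 330°) = (0.8660, -0.5000); from cell (4,1)
  next x-line at t=0.6120, next y-line at t=0.5200; Δt_x=1.1547, Δt_y=2.0000
    y: enter (4,0) at t=0.5200 ← occupied
  → r_1 = 0.5200
beam 2: φ=90°, α=60°
  dir = (cos 60°, sin 60°) = (0.5000, 0.8660); from cell (4,1)
  next x-line at t=1.0600, next y-line at t=0.8545; Δt_x=2.0000, Δt_y=1.1547
    y: enter (4,2) at t=0.8545
    x: enter (5,2) at t=1.0600
    y: enter (5,3) at t=2.0092
    x: enter (6,3) at t=3.0600
    y: enter (6,4) at t=3.1639
    y: enter (6,5) at t=4.3186
    x: enter (7,5) at t=5.0600
    y: enter (7,6) at t=5.4733 ← occupied
  → r_2 = 5.4733
beam 3: φ=180°, α=150°
  dir = (cos 150°, sin 150°) = (-0.8660, 0.5000); from cell (4,1)
  next x-line at t=0.5427, next y-line at t=1.4800; Δt_x=1.1547, Δt_y=2.0000
    x: enter (3,1) at t=0.5427
    y: enter (3,2) at t=1.4800
    x: enter (2,2) at t=1.6974
    x: enter (1,2) at t=2.8521
    y: enter (1,3) at t=3.4800
    x: enter (0,3) at t=4.0068 ← occupied
  → r_3 = 4.0068
beam 4: φ=270°, α=240°
  dir = (cos 240°, sin 240°) = (-0.5000, -0.8660); from cell (4,1)
  next x-line at t=0.9400, next y-line at t=0.3002; Δt_x=2.0000, Δt_y=1.1547
    y: enter (4,0) at t=0.3002 ← occupied
  → r_4 = 0.3002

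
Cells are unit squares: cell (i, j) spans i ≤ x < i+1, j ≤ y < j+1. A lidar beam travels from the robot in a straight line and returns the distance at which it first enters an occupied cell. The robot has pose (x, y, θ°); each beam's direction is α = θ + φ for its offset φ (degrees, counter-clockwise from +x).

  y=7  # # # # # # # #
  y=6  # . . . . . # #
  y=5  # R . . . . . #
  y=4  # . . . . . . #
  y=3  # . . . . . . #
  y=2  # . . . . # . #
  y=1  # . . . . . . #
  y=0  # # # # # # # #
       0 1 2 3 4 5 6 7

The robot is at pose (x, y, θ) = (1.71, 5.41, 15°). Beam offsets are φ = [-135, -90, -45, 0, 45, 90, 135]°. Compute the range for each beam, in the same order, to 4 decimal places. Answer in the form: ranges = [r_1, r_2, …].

ranges = [1.4200, 4.5656, 4.8200, 4.4413, 1.8360, 1.6461, 0.8198]

beam 1: φ=-135°, α=240°
  d=(-0.5000,-0.8660)  start (1,5)  tX=1.4200 tY=0.4734  stride 1/|dx|=2.0000 1/|dy|=1.1547
    cross y-line → (1,4), t=0.4734
    cross x-line → (0,4), t=1.4200 (wall)
  → r_1 = 1.4200
beam 2: φ=-90°, α=285°
  d=(0.2588,-0.9659)  start (1,5)  tX=1.1205 tY=0.4245  stride 1/|dx|=3.8637 1/|dy|=1.0353
    cross y-line → (1,4), t=0.4245
    cross x-line → (2,4), t=1.1205
    cross y-line → (2,3), t=1.4597
    cross y-line → (2,2), t=2.4950
    cross y-line → (2,1), t=3.5303
    cross y-line → (2,0), t=4.5656 (wall)
  → r_2 = 4.5656
beam 3: φ=-45°, α=330°
  d=(0.8660,-0.5000)  start (1,5)  tX=0.3349 tY=0.8200  stride 1/|dx|=1.1547 1/|dy|=2.0000
    cross x-line → (2,5), t=0.3349
    cross y-line → (2,4), t=0.8200
    cross x-line → (3,4), t=1.4896
    cross x-line → (4,4), t=2.6443
    cross y-line → (4,3), t=2.8200
    cross x-line → (5,3), t=3.7990
    cross y-line → (5,2), t=4.8200 (wall)
  → r_3 = 4.8200
beam 4: φ=0°, α=15°
  d=(0.9659,0.2588)  start (1,5)  tX=0.3002 tY=2.2796  stride 1/|dx|=1.0353 1/|dy|=3.8637
    cross x-line → (2,5), t=0.3002
    cross x-line → (3,5), t=1.3355
    cross y-line → (3,6), t=2.2796
    cross x-line → (4,6), t=2.3708
    cross x-line → (5,6), t=3.4061
    cross x-line → (6,6), t=4.4413 (wall)
  → r_4 = 4.4413
beam 5: φ=45°, α=60°
  d=(0.5000,0.8660)  start (1,5)  tX=0.5800 tY=0.6813  stride 1/|dx|=2.0000 1/|dy|=1.1547
    cross x-line → (2,5), t=0.5800
    cross y-line → (2,6), t=0.6813
    cross y-line → (2,7), t=1.8360 (wall)
  → r_5 = 1.8360
beam 6: φ=90°, α=105°
  d=(-0.2588,0.9659)  start (1,5)  tX=2.7432 tY=0.6108  stride 1/|dx|=3.8637 1/|dy|=1.0353
    cross y-line → (1,6), t=0.6108
    cross y-line → (1,7), t=1.6461 (wall)
  → r_6 = 1.6461
beam 7: φ=135°, α=150°
  d=(-0.8660,0.5000)  start (1,5)  tX=0.8198 tY=1.1800  stride 1/|dx|=1.1547 1/|dy|=2.0000
    cross x-line → (0,5), t=0.8198 (wall)
  → r_7 = 0.8198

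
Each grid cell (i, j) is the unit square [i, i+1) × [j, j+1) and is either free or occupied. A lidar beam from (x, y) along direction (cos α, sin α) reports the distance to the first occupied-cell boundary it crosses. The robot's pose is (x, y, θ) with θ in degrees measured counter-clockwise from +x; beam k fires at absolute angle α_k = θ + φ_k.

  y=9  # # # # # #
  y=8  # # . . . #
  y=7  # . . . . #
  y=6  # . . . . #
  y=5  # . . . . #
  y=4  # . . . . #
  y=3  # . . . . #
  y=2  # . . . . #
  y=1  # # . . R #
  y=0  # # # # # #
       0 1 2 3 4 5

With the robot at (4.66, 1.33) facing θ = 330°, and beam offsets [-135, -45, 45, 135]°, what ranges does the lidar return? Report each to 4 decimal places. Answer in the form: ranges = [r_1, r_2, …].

ranges = [1.2750, 0.3416, 0.3520, 7.9406]

beam 1: φ=-135°, α=195°
  cosα=-0.9659 sinα=-0.2588 | (4,1) | tMaxX 0.6833 tMaxY 1.2750 | tΔX 1.0353 tΔY 3.8637
    t=0.6833 [x] (3,1)
    t=1.2750 [y] (3,0) — stop
  → r_1 = 1.2750
beam 2: φ=-45°, α=285°
  cosα=0.2588 sinα=-0.9659 | (4,1) | tMaxX 1.3137 tMaxY 0.3416 | tΔX 3.8637 tΔY 1.0353
    t=0.3416 [y] (4,0) — stop
  → r_2 = 0.3416
beam 3: φ=45°, α=15°
  cosα=0.9659 sinα=0.2588 | (4,1) | tMaxX 0.3520 tMaxY 2.5887 | tΔX 1.0353 tΔY 3.8637
    t=0.3520 [x] (5,1) — stop
  → r_3 = 0.3520
beam 4: φ=135°, α=105°
  cosα=-0.2588 sinα=0.9659 | (4,1) | tMaxX 2.5500 tMaxY 0.6936 | tΔX 3.8637 tΔY 1.0353
    t=0.6936 [y] (4,2)
    t=1.7289 [y] (4,3)
    t=2.5500 [x] (3,3)
    t=2.7642 [y] (3,4)
    t=3.7995 [y] (3,5)
    t=4.8347 [y] (3,6)
    t=5.8700 [y] (3,7)
    t=6.4137 [x] (2,7)
    t=6.9053 [y] (2,8)
    t=7.9406 [y] (2,9) — stop
  → r_4 = 7.9406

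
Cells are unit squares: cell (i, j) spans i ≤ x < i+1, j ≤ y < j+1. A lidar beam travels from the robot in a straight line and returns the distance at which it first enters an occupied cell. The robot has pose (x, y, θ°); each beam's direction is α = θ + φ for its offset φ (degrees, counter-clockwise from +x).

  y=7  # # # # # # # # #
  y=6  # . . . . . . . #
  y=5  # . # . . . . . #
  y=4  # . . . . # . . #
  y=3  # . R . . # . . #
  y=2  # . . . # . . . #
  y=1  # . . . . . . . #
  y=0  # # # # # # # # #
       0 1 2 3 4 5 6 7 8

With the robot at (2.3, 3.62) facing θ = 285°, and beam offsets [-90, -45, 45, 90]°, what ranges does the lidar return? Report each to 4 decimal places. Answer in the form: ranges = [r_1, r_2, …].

ranges = [1.3459, 2.6000, 1.9630, 2.7952]

beam 1: φ=-90°, α=195°
  cosα=-0.9659 sinα=-0.2588 | (2,3) | tMaxX 0.3106 tMaxY 2.3955 | tΔX 1.0353 tΔY 3.8637
    t=0.3106 [x] (1,3)
    t=1.3459 [x] (0,3) — stop
  → r_1 = 1.3459
beam 2: φ=-45°, α=240°
  cosα=-0.5000 sinα=-0.8660 | (2,3) | tMaxX 0.6000 tMaxY 0.7159 | tΔX 2.0000 tΔY 1.1547
    t=0.6000 [x] (1,3)
    t=0.7159 [y] (1,2)
    t=1.8706 [y] (1,1)
    t=2.6000 [x] (0,1) — stop
  → r_2 = 2.6000
beam 3: φ=45°, α=330°
  cosα=0.8660 sinα=-0.5000 | (2,3) | tMaxX 0.8083 tMaxY 1.2400 | tΔX 1.1547 tΔY 2.0000
    t=0.8083 [x] (3,3)
    t=1.2400 [y] (3,2)
    t=1.9630 [x] (4,2) — stop
  → r_3 = 1.9630
beam 4: φ=90°, α=15°
  cosα=0.9659 sinα=0.2588 | (2,3) | tMaxX 0.7247 tMaxY 1.4682 | tΔX 1.0353 tΔY 3.8637
    t=0.7247 [x] (3,3)
    t=1.4682 [y] (3,4)
    t=1.7600 [x] (4,4)
    t=2.7952 [x] (5,4) — stop
  → r_4 = 2.7952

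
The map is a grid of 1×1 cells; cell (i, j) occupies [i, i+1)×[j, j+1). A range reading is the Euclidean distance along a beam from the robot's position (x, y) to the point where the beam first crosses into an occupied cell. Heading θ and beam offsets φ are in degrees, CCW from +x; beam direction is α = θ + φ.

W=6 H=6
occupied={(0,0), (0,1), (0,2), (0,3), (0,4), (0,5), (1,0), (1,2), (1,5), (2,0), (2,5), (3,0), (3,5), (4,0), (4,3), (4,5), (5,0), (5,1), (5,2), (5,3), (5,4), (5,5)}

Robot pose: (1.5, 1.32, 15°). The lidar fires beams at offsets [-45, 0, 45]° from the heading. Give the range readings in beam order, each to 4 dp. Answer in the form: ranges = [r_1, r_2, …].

ranges = [0.6400, 3.6235, 0.7852]

beam 1: φ=-45°, α=330°
  direction (0.8660, -0.5000); cell (1,1); t to first gridline: x 0.5774, y 0.6400 (then +1.1547 / +2.0000)
    (2,1) via x @ 0.5774
    (2,0) via y @ 0.6400  # hit
  → r_1 = 0.6400
beam 2: φ=0°, α=15°
  direction (0.9659, 0.2588); cell (1,1); t to first gridline: x 0.5176, y 2.6273 (then +1.0353 / +3.8637)
    (2,1) via x @ 0.5176
    (3,1) via x @ 1.5529
    (4,1) via x @ 2.5882
    (4,2) via y @ 2.6273
    (5,2) via x @ 3.6235  # hit
  → r_2 = 3.6235
beam 3: φ=45°, α=60°
  direction (0.5000, 0.8660); cell (1,1); t to first gridline: x 1.0000, y 0.7852 (then +2.0000 / +1.1547)
    (1,2) via y @ 0.7852  # hit
  → r_3 = 0.7852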